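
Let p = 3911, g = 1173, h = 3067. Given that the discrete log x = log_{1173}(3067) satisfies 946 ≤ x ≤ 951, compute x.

Compute 1173^946 mod 3911 = 3067, then multiply by 1173 repeatedly:
  1173^946=3067
Found 3067 at exponent 946.

946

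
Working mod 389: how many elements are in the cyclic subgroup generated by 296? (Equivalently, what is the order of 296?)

194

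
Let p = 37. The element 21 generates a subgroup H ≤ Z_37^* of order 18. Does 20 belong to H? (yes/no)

⟨21⟩ has order 18; its elements mod 37 are {1, 3, 4, 7, 9, 10, 11, 12, 16, 21, 25, 26, 27, 28, 30, 33, 34, 36}.
20 is not in this set.

no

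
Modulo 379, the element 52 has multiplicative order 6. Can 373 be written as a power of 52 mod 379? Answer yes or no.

no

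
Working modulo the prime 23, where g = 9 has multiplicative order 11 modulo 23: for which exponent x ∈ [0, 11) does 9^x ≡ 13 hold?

8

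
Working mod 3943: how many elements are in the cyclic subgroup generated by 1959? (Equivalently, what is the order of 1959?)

The order of 1959 must divide p − 1 = 3942 = 2 · 3^3 · 73.
Divisors: 1, 2, 3, 6, 9, 18, 27, 54, 73, 146, 219, 438, 657, 1314, 1971, 3942.
Check each in increasing order: 1959^1 ≡ 1959;  1959^2 ≡ 1142;  1959^3 ≡ 1497;  1959^6 ≡ 1385;  1959^9 ≡ 3270;  1959^18 ≡ 3427;  1959^27 ≡ 284;  1959^54 ≡ 1796;  1959^73 ≡ 3609;  1959^146 ≡ 1152;  1959^219 ≡ 1646;  1959^438 ≡ 475;  1959^657 ≡ 1136;  1959^1314 ≡ 1135;  1959^1971 ≡ 3942;  1959^3942 ≡ 1.
Smallest exponent giving 1 is 3942.

3942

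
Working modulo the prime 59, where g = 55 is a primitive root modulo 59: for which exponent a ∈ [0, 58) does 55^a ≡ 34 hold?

35

Baby-step giant-step with m = ceil(sqrt(58)) = 8.
Baby table (55^j mod 59 for j=0..7):
  0:1  1:55  2:16  3:54  4:20  5:38  6:25  7:18
Giant step factor: 55^(-8) ≡ 9 (mod 59).
Scan 34·9^i mod 59 for i = 0, 1, …:
  i=0: 34   i=1: 11   i=2: 40   i=3: 6
  i=4: 54
Match at i=4, j=3: a = 4·8 + 3 = 35.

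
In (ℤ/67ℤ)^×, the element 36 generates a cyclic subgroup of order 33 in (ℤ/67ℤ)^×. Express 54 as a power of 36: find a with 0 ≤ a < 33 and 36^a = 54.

Successive powers of 36 modulo 67:
  36^0=1  36^1=36  36^2=23  36^3=24  36^4=60  36^5=16
  36^6=40  36^7=33  36^8=49  36^9=22  36^10=55  36^11=37
  36^12=59  36^13=47  36^14=17  36^15=9  36^16=56  36^17=6
  36^18=15  36^19=4  36^20=10  36^21=25  36^22=29  36^23=39
  36^24=64  36^25=26  36^26=65  36^27=62  36^28=21  36^29=19
  36^30=14  36^31=35  36^32=54
So 36^32 ≡ 54 (mod 67), giving a = 32.

32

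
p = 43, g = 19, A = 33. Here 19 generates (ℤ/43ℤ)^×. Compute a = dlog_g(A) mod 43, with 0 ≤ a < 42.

Baby-step giant-step with m = ceil(sqrt(42)) = 7.
Baby table (19^j mod 43 for j=0..6):
  0:1  1:19  2:17  3:22  4:31  5:30  6:11
Giant step factor: 19^(-7) ≡ 7 (mod 43).
Scan 33·7^i mod 43 for i = 0, 1, …:
  i=0: 33   i=1: 16   i=2: 26   i=3: 10
  i=4: 27   i=5: 17
Match at i=5, j=2: a = 5·7 + 2 = 37.

37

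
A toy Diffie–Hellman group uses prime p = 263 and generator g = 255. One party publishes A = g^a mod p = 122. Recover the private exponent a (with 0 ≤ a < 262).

68

Baby-step giant-step with m = ceil(sqrt(262)) = 17.
Baby table (255^j mod 263 for j=0..16):
  0:1  1:255  2:64  3:14  4:151  5:107  6:196  7:10
  8:183  9:114  10:140  11:195  12:18  13:119  14:100  15:252
  16:88
Giant step factor: 255^(-17) ≡ 164 (mod 263).
Scan 122·164^i mod 263 for i = 0, 1, …:
  i=0: 122   i=1: 20   i=2: 124   i=3: 85
  i=4: 1
Match at i=4, j=0: a = 4·17 + 0 = 68.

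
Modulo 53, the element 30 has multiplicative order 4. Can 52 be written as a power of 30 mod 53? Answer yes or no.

yes

52 ∈ ⟨30⟩ iff 52^4 ≡ 1 (mod 53), since |⟨30⟩| = 4.
52^4 mod 53 = 1.
Since 1 = 1, 52 lies in the subgroup.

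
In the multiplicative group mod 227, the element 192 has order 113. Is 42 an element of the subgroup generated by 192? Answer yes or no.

42 ∈ ⟨192⟩ iff 42^113 ≡ 1 (mod 227), since |⟨192⟩| = 113.
42^113 mod 227 = 226.
Since 226 ≠ 1, 42 does not lie in the subgroup.

no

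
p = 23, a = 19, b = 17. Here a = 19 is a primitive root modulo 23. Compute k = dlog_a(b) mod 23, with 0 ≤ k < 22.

21

Successive powers of 19 modulo 23:
  19^0=1  19^1=19  19^2=16  19^3=5  19^4=3  19^5=11
  19^6=2  19^7=15  19^8=9  19^9=10  19^10=6  19^11=22
  19^12=4  19^13=7  19^14=18  19^15=20  19^16=12  19^17=21
  19^18=8  19^19=14  19^20=13  19^21=17
So 19^21 ≡ 17 (mod 23), giving k = 21.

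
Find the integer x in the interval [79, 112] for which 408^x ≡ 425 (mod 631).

80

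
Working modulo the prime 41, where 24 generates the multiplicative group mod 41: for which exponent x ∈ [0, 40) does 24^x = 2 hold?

2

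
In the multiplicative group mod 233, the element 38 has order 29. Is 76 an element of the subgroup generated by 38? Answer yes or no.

76 ∈ ⟨38⟩ iff 76^29 ≡ 1 (mod 233), since |⟨38⟩| = 29.
76^29 mod 233 = 1.
Since 1 = 1, 76 lies in the subgroup.

yes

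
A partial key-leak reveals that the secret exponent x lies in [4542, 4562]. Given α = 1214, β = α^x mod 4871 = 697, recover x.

Compute 1214^4542 mod 4871 = 2504, then multiply by 1214 repeatedly:
  1214^4542=2504  1214^4543=352  1214^4544=3551  1214^4545=79  1214^4546=3357
  1214^4547=3242  1214^4548=20  1214^4549=4796  1214^4550=1499  1214^4551=2903
  1214^4552=2509  1214^4553=1551  1214^4554=2708  1214^4555=4458  1214^4556=331
  1214^4557=2412  1214^4558=697
Found 697 at exponent 4558.

4558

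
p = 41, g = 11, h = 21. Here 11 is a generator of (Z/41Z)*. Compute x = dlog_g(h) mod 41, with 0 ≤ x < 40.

Successive powers of 11 modulo 41:
  11^0=1  11^1=11  11^2=39  11^3=19  11^4=4  11^5=3
  11^6=33  11^7=35  11^8=16  11^9=12  11^10=9  11^11=17
  11^12=23  11^13=7  11^14=36  11^15=27  11^16=10  11^17=28
  11^18=21
So 11^18 ≡ 21 (mod 41), giving x = 18.

18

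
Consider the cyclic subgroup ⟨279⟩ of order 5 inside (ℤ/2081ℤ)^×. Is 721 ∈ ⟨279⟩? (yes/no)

721 ∈ ⟨279⟩ iff 721^5 ≡ 1 (mod 2081), since |⟨279⟩| = 5.
721^5 mod 2081 = 1084.
Since 1084 ≠ 1, 721 does not lie in the subgroup.

no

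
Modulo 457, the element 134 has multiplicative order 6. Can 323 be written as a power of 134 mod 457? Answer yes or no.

yes

⟨134⟩ has order 6; its elements mod 457 are {1, 133, 134, 323, 324, 456}.
323 is in this set.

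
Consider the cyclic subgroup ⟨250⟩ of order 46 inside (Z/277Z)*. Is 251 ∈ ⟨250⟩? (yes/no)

no

251 ∈ ⟨250⟩ iff 251^46 ≡ 1 (mod 277), since |⟨250⟩| = 46.
251^46 mod 277 = 276.
Since 276 ≠ 1, 251 does not lie in the subgroup.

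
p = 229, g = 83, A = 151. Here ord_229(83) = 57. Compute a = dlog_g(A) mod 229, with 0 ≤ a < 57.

Successive powers of 83 modulo 229:
  83^0=1  83^1=83  83^2=19  83^3=203  83^4=132  83^5=193
  83^6=218  83^7=3  83^8=20  83^9=57  83^10=151
So 83^10 ≡ 151 (mod 229), giving a = 10.

10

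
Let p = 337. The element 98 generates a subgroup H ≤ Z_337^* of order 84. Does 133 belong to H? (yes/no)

no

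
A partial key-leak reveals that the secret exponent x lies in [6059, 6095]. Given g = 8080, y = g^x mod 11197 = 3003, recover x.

Compute 8080^6059 mod 11197 = 3545, then multiply by 8080 repeatedly:
  8080^6059=3545  8080^6060=1674  8080^6061=11141  8080^6062=6597  8080^6063=6040
  8080^6064=6674  8080^6065=1168  8080^6066=9566  8080^6067=389  8080^6068=7960
  8080^6069=1232  8080^6070=427  8080^6071=1484  8080^6072=9930  8080^6073=7895
  8080^6074=2291  8080^6075=2639  8080^6076=4032  8080^6077=6487  8080^6078=1803
  8080^6079=943  8080^6080=5480  8080^6081=5462  8080^6082=5583  8080^6083=9124
  8080^6084=872  8080^6085=2847  8080^6086=5122  8080^6087=1648  8080^6088=2607
  8080^6089=3003
Found 3003 at exponent 6089.

6089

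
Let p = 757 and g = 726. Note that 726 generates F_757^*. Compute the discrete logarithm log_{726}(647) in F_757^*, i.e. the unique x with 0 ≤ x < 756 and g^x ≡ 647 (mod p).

362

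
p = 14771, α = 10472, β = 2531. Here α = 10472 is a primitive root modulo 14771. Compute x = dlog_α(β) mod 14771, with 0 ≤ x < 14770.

Baby-step giant-step with m = ceil(sqrt(14770)) = 122.
Baby table (10472^j mod 14771 for j=0..121):
  0:1  1:10472  2:2880  3:11749  4:7869  5:11530  6:4006  7:1192
  8:1129  9:6088  10:1900  11:263  12:6730  13:4119  14:2848  15:1607
  16:4335  17:4837  18:3305  19:1507  20:5876  21:12257  22:10085  23:12241
  24:5014  25:10474  26:9053  27:2738  28:1825  29:12497  30:12295  31:9204
  32:3513  33:8346  34:14076  35:4063  36:7256  37:2808  38:11086  39:7303
  40:7549  41:13507  42:12979  43:8117  44:8890  45:9238  46:5057  47:2869
  48:14725  49:5731  50:459  51:6073  52:7301  53:1376  54:7747  55:4252
  56:7150  57:601  58:1226  59:2673  60:611  61:2549  62:1931  63:14704
  64:7384  65:13834  66:10451  67:4533  68:10353  69:12247  70:8762  71:12983
  72:5692  73:5639  74:11921  75:6991  76:4676  77:1207  78:10499  79:4975
  80:883  81:130  82:2428  83:5125  84:5957  85:3771  86:7029  87:3795
  88:7250  89:13831  90:8577  91:10664  92:4648  93:3411  94:3714  95:965
  96:2116  97:2252  98:8428  99:1291  100:3887  101:10559  102:12913  103:11202
  104:10833  105:1896  106:2688  107:9981  108:1436  109:914  110:14571  111:3082
  112:69  113:13560  114:6697  115:13047  116:11205  117:12707  118:10536  119:8393
  120:4046  121:6484
Giant step factor: 10472^(-122) ≡ 13269 (mod 14771).
Scan 2531·13269^i mod 14771 for i = 0, 1, …:
  i=0: 2531   i=1: 9356   i=2: 9280   i=3: 5264
  i=4: 10728   i=5: 1705   i=6: 9244   i=7: 252
  i=8: 5542   i=9: 6760     …   i=106: 3786
  i=107: 263
Match at i=107, j=11: x = 107·122 + 11 = 13065.

13065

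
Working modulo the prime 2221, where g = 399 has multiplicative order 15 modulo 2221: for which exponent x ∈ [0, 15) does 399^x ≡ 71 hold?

9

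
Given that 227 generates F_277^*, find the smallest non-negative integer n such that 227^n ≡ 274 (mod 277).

130

Baby-step giant-step with m = ceil(sqrt(276)) = 17.
Baby table (227^j mod 277 for j=0..16):
  0:1  1:227  2:7  3:204  4:49  5:43  6:66  7:24
  8:185  9:168  10:187  11:68  12:201  13:199  14:22  15:8
  16:154
Giant step factor: 227^(-17) ≡ 94 (mod 277).
Scan 274·94^i mod 277 for i = 0, 1, …:
  i=0: 274   i=1: 272   i=2: 84   i=3: 140
  i=4: 141   i=5: 235   i=6: 207   i=7: 68
Match at i=7, j=11: n = 7·17 + 11 = 130.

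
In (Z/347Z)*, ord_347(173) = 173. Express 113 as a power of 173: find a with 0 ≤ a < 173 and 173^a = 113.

149

Baby-step giant-step with m = ceil(sqrt(173)) = 14.
Baby table (173^j mod 347 for j=0..13):
  0:1  1:173  2:87  3:130  4:282  5:206  6:244  7:225
  8:61  9:143  10:102  11:296  12:199  13:74
Giant step factor: 173^(-14) ≡ 75 (mod 347).
Scan 113·75^i mod 347 for i = 0, 1, …:
  i=0: 113   i=1: 147   i=2: 268   i=3: 321
  i=4: 132   i=5: 184   i=6: 267   i=7: 246
  i=8: 59   i=9: 261   i=10: 143
Match at i=10, j=9: a = 10·14 + 9 = 149.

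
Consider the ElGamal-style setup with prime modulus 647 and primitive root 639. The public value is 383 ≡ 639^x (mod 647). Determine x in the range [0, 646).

Baby-step giant-step with m = ceil(sqrt(646)) = 26.
Baby table (639^j mod 647 for j=0..25):
  0:1  1:639  2:64  3:135  4:214  5:229  6:109  7:422
  8:506  9:481  10:34  11:375  12:235  13:61  14:159  15:22
  16:471  17:114  18:382  19:179  20:509  21:457  22:226  23:133
  24:230  25:101
Giant step factor: 639^(-26) ≡ 217 (mod 647).
Scan 383·217^i mod 647 for i = 0, 1, …:
  i=0: 383   i=1: 295   i=2: 609   i=3: 165
  i=4: 220   i=5: 509
Match at i=5, j=20: x = 5·26 + 20 = 150.

150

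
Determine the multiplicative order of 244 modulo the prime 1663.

The order of 244 must divide p − 1 = 1662 = 2 · 3 · 277.
Divisors: 1, 2, 3, 6, 277, 554, 831, 1662.
Check each in increasing order: 244^1 ≡ 244;  244^2 ≡ 1331;  244^3 ≡ 479;  244^6 ≡ 1610;  244^277 ≡ 1.
Smallest exponent giving 1 is 277.

277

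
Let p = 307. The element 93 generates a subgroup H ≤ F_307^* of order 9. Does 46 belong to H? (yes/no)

46 ∈ ⟨93⟩ iff 46^9 ≡ 1 (mod 307), since |⟨93⟩| = 9.
46^9 mod 307 = 1.
Since 1 = 1, 46 lies in the subgroup.

yes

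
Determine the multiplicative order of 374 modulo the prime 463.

The order of 374 must divide p − 1 = 462 = 2 · 3 · 7 · 11.
Divisors: 1, 2, 3, 6, 7, 11, 14, 21, 22, 33, 42, 66, 77, 154, 231, 462.
Check each in increasing order: 374^1 ≡ 374;  374^2 ≡ 50;  374^3 ≡ 180;  374^6 ≡ 453;  374^7 ≡ 427;  374^11 ≡ 285;  374^14 ≡ 370;  374^21 ≡ 107;  374^22 ≡ 200;  374^33 ≡ 51;  374^42 ≡ 337;  374^66 ≡ 286;  374^77 ≡ 22;  374^154 ≡ 21;  374^231 ≡ 462;  374^462 ≡ 1.
Smallest exponent giving 1 is 462.

462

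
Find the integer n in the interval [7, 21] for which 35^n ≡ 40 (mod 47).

Compute 35^7 mod 47 = 5, then multiply by 35 repeatedly:
  35^7=5  35^8=34  35^9=15  35^10=8  35^11=45
  35^12=24  35^13=41  35^14=25  35^15=29  35^16=28
  35^17=40
Found 40 at exponent 17.

17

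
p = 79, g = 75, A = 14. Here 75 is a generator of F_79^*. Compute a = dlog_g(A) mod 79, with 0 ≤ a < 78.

51

Baby-step giant-step with m = ceil(sqrt(78)) = 9.
Baby table (75^j mod 79 for j=0..8):
  0:1  1:75  2:16  3:15  4:19  5:3  6:67  7:48
  8:45
Giant step factor: 75^(-9) ≡ 61 (mod 79).
Scan 14·61^i mod 79 for i = 0, 1, …:
  i=0: 14   i=1: 64   i=2: 33   i=3: 38
  i=4: 27   i=5: 67
Match at i=5, j=6: a = 5·9 + 6 = 51.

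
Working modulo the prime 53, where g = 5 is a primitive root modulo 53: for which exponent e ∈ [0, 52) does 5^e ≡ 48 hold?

27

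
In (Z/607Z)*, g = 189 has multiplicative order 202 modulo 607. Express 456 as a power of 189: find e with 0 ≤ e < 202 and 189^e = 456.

113

Baby-step giant-step with m = ceil(sqrt(202)) = 15.
Baby table (189^j mod 607 for j=0..14):
  0:1  1:189  2:515  3:215  4:573  5:251  6:93  7:581
  8:549  9:571  10:480  11:277  12:151  13:10  14:69
Giant step factor: 189^(-15) ≡ 543 (mod 607).
Scan 456·543^i mod 607 for i = 0, 1, …:
  i=0: 456   i=1: 559   i=2: 37   i=3: 60
  i=4: 409   i=5: 532   i=6: 551   i=7: 549
Match at i=7, j=8: e = 7·15 + 8 = 113.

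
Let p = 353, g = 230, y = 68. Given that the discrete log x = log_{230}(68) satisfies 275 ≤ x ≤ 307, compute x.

276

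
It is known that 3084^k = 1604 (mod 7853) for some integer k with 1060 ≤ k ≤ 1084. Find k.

1063

Compute 3084^1060 mod 7853 = 5822, then multiply by 3084 repeatedly:
  3084^1060=5822  3084^1061=3090  3084^1062=3871  3084^1063=1604
Found 1604 at exponent 1063.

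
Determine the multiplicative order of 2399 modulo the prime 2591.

2590

The order of 2399 must divide p − 1 = 2590 = 2 · 5 · 7 · 37.
Divisors: 1, 2, 5, 7, 10, 14, 35, 37, 70, 74, 185, 259, 370, 518, 1295, 2590.
Check each in increasing order: 2399^1 ≡ 2399;  2399^2 ≡ 590;  2399^5 ≡ 2236;  2399^7 ≡ 421;  2399^10 ≡ 1657;  2399^14 ≡ 1053;  2399^35 ≡ 1074;  2399^37 ≡ 1456;  2399^70 ≡ 481;  2399^74 ≡ 498;  2399^185 ≡ 1700;  2399^259 ≡ 1934;  2399^370 ≡ 1035;  2399^518 ≡ 1543;  2399^1295 ≡ 2590;  2399^2590 ≡ 1.
Smallest exponent giving 1 is 2590.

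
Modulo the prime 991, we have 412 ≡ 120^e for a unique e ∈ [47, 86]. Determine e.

Compute 120^47 mod 991 = 412, then multiply by 120 repeatedly:
  120^47=412
Found 412 at exponent 47.

47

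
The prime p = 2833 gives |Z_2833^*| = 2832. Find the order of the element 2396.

2832

The order of 2396 must divide p − 1 = 2832 = 2^4 · 3 · 59.
Divisors: 1, 2, 3, 4, 6, 8, 12, 16, 24, 48, 59, 118, 177, 236, 354, 472, 708, 944, 1416, 2832.
Check each in increasing order: 2396^1 ≡ 2396;  2396^2 ≡ 1158;  2396^3 ≡ 1061;  2396^4 ≡ 955;  2396^6 ≡ 1020;  2396^8 ≡ 2632;  2396^12 ≡ 689;  2396^16 ≡ 739;  2396^24 ≡ 1610;  2396^48 ≡ 2738;  2396^59 ≡ 1012;  2396^118 ≡ 1431;  2396^177 ≡ 509;  2396^236 ≡ 2335;  2396^354 ≡ 1278;  2396^472 ≡ 1533;  2396^708 ≡ 1476;  2396^944 ≡ 1532;  2396^1416 ≡ 2832;  2396^2832 ≡ 1.
Smallest exponent giving 1 is 2832.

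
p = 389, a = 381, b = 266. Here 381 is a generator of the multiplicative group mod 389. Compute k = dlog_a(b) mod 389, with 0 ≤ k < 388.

Successive powers of 381 modulo 389:
  381^0=1  381^1=381  381^2=64  381^3=266
So 381^3 ≡ 266 (mod 389), giving k = 3.

3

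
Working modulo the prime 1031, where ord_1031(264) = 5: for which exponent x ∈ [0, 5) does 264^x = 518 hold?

3

Successive powers of 264 modulo 1031:
  264^0=1  264^1=264  264^2=619  264^3=518
So 264^3 ≡ 518 (mod 1031), giving x = 3.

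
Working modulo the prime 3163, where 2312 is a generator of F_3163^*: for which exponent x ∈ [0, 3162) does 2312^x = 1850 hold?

2086

Baby-step giant-step with m = ceil(sqrt(3162)) = 57.
Baby table (2312^j mod 3163 for j=0..56):
  0:1  1:2312  2:3037  3:2847  4:61  5:1860  6:1803  7:2865
  8:558  9:2755  10:2441  11:800  12:2408  13:416  14:240  15:1355
  16:1390  17:72  18:1988  19:417  20:2552  21:1229  22:1074  23:133
  24:685  25:2220  26:2254  27:1787  28:666  29:2574  30:1485  31:1465
  32:2670  33:2027  34:2021  35:801  36:1557  37:290  38:3087  39:1416
  40:87  41:1875  42:1690  43:975  44:2144  45:507  46:1874  47:2541
  48:1101  49:2460  50:446  51:14  52:738  53:1399  54:1902  55:854
  56:736
Giant step factor: 2312^(-57) ≡ 51 (mod 3163).
Scan 1850·51^i mod 3163 for i = 0, 1, …:
  i=0: 1850   i=1: 2623   i=2: 927   i=3: 2995
  i=4: 921   i=5: 2689   i=6: 1130   i=7: 696
  i=8: 703   i=9: 1060     …   i=35: 1218
  i=36: 2021
Match at i=36, j=34: x = 36·57 + 34 = 2086.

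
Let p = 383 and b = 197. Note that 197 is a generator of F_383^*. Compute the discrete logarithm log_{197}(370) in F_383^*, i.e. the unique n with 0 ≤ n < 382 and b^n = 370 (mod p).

42

Baby-step giant-step with m = ceil(sqrt(382)) = 20.
Baby table (197^j mod 383 for j=0..19):
  0:1  1:197  2:126  3:310  4:173  5:377  6:350  7:10
  8:55  9:111  10:36  11:198  12:323  13:53  14:100  15:167
  16:344  17:360  18:65  19:166
Giant step factor: 197^(-20) ≡ 284 (mod 383).
Scan 370·284^i mod 383 for i = 0, 1, …:
  i=0: 370   i=1: 138   i=2: 126
Match at i=2, j=2: n = 2·20 + 2 = 42.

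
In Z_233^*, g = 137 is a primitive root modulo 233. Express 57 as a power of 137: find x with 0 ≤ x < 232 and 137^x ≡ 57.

Baby-step giant-step with m = ceil(sqrt(232)) = 16.
Baby table (137^j mod 233 for j=0..15):
  0:1  1:137  2:129  3:198  4:98  5:145  6:60  7:65
  8:51  9:230  10:55  11:79  12:105  13:172  14:31  15:53
Giant step factor: 137^(-16) ≡ 92 (mod 233).
Scan 57·92^i mod 233 for i = 0, 1, …:
  i=0: 57   i=1: 118   i=2: 138   i=3: 114
  i=4: 3   i=5: 43   i=6: 228   i=7: 6
  i=8: 86   i=9: 223   i=10: 12   i=11: 172
Match at i=11, j=13: x = 11·16 + 13 = 189.

189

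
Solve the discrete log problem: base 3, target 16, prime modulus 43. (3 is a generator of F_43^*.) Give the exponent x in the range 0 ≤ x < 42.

24

Successive powers of 3 modulo 43:
  3^0=1  3^1=3  3^2=9  3^3=27  3^4=38  3^5=28
  3^6=41  3^7=37  3^8=25  3^9=32  3^10=10  3^11=30
  3^12=4  3^13=12  3^14=36  3^15=22  3^16=23  3^17=26
  3^18=35  3^19=19  3^20=14  3^21=42  3^22=40  3^23=34
  3^24=16
So 3^24 ≡ 16 (mod 43), giving x = 24.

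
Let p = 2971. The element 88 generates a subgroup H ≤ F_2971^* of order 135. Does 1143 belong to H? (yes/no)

no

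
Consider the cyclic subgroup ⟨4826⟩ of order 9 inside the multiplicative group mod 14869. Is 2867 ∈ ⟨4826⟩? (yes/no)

2867 ∈ ⟨4826⟩ iff 2867^9 ≡ 1 (mod 14869), since |⟨4826⟩| = 9.
2867^9 mod 14869 = 1.
Since 1 = 1, 2867 lies in the subgroup.

yes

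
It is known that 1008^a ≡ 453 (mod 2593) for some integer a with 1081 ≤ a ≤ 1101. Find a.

Compute 1008^1081 mod 2593 = 1758, then multiply by 1008 repeatedly:
  1008^1081=1758  1008^1082=1045  1008^1083=602  1008^1084=54  1008^1085=2572
  1008^1086=2169  1008^1087=453
Found 453 at exponent 1087.

1087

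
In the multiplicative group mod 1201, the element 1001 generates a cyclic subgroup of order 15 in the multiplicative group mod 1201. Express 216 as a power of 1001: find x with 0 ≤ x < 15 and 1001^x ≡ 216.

12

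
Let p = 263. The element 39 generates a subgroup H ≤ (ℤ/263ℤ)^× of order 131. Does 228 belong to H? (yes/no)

no

228 ∈ ⟨39⟩ iff 228^131 ≡ 1 (mod 263), since |⟨39⟩| = 131.
228^131 mod 263 = 262.
Since 262 ≠ 1, 228 does not lie in the subgroup.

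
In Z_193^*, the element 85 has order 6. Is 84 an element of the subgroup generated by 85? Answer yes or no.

84 ∈ ⟨85⟩ iff 84^6 ≡ 1 (mod 193), since |⟨85⟩| = 6.
84^6 mod 193 = 1.
Since 1 = 1, 84 lies in the subgroup.

yes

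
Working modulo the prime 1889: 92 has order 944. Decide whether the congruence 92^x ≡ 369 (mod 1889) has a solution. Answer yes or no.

no

369 ∈ ⟨92⟩ iff 369^944 ≡ 1 (mod 1889), since |⟨92⟩| = 944.
369^944 mod 1889 = 1888.
Since 1888 ≠ 1, 369 does not lie in the subgroup.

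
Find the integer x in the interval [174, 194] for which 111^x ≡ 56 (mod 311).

192

Compute 111^174 mod 311 = 2, then multiply by 111 repeatedly:
  111^174=2  111^175=222  111^176=73  111^177=17  111^178=21
  111^179=154  111^180=300  111^181=23  111^182=65  111^183=62
  111^184=40  111^185=86  111^186=216  111^187=29  111^188=109
  111^189=281  111^190=91  111^191=149  111^192=56
Found 56 at exponent 192.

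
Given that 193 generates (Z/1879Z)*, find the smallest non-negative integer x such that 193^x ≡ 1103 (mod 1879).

105

Baby-step giant-step with m = ceil(sqrt(1878)) = 44.
Baby table (193^j mod 1879 for j=0..43):
  0:1  1:193  2:1548  3:3  4:579  5:886  6:9  7:1737
  8:779  9:27  10:1453  11:458  12:81  13:601  14:1374  15:243
  16:1803  17:364  18:729  19:1651  20:1092  21:308  22:1195  23:1397
  24:924  25:1706  26:433  27:893  28:1360  29:1299  30:800  31:322
  32:139  33:521  34:966  35:417  36:1563  37:1019  38:1251  39:931
  40:1178  41:1874  42:914  43:1655
Giant step factor: 193^(-44) ≡ 501 (mod 1879).
Scan 1103·501^i mod 1879 for i = 0, 1, …:
  i=0: 1103   i=1: 177   i=2: 364
Match at i=2, j=17: x = 2·44 + 17 = 105.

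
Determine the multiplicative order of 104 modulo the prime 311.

The order of 104 must divide p − 1 = 310 = 2 · 5 · 31.
Divisors: 1, 2, 5, 10, 31, 62, 155, 310.
Check each in increasing order: 104^1 ≡ 104;  104^2 ≡ 242;  104^5 ≡ 32;  104^10 ≡ 91;  104^31 ≡ 6;  104^62 ≡ 36;  104^155 ≡ 1.
Smallest exponent giving 1 is 155.

155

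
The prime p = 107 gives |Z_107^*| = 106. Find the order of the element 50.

106

The order of 50 must divide p − 1 = 106 = 2 · 53.
Divisors: 1, 2, 53, 106.
Check each in increasing order: 50^1 ≡ 50;  50^2 ≡ 39;  50^53 ≡ 106;  50^106 ≡ 1.
Smallest exponent giving 1 is 106.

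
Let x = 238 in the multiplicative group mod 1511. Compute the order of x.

755

The order of 238 must divide p − 1 = 1510 = 2 · 5 · 151.
Divisors: 1, 2, 5, 10, 151, 302, 755, 1510.
Check each in increasing order: 238^1 ≡ 238;  238^2 ≡ 737;  238^5 ≡ 617;  238^10 ≡ 1428;  238^151 ≡ 631;  238^302 ≡ 768;  238^755 ≡ 1.
Smallest exponent giving 1 is 755.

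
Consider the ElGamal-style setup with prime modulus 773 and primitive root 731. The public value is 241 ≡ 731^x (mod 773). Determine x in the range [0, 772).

24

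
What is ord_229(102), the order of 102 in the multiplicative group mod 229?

228

The order of 102 must divide p − 1 = 228 = 2^2 · 3 · 19.
Divisors: 1, 2, 3, 4, 6, 12, 19, 38, 57, 76, 114, 228.
Check each in increasing order: 102^1 ≡ 102;  102^2 ≡ 99;  102^3 ≡ 22;  102^4 ≡ 183;  102^6 ≡ 26;  102^12 ≡ 218;  102^19 ≡ 140;  102^38 ≡ 135;  102^57 ≡ 122;  102^76 ≡ 134;  102^114 ≡ 228;  102^228 ≡ 1.
Smallest exponent giving 1 is 228.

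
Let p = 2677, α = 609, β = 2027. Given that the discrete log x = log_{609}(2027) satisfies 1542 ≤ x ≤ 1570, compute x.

1563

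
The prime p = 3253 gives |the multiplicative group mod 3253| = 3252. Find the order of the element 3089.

3252

The order of 3089 must divide p − 1 = 3252 = 2^2 · 3 · 271.
Divisors: 1, 2, 3, 4, 6, 12, 271, 542, 813, 1084, 1626, 3252.
Check each in increasing order: 3089^1 ≡ 3089;  3089^2 ≡ 872;  3089^3 ≡ 124;  3089^4 ≡ 2435;  3089^6 ≡ 2364;  3089^12 ≡ 3095;  3089^271 ≡ 2904;  3089^542 ≡ 1440;  3089^813 ≡ 1655;  3089^1084 ≡ 1439;  3089^1626 ≡ 3252;  3089^3252 ≡ 1.
Smallest exponent giving 1 is 3252.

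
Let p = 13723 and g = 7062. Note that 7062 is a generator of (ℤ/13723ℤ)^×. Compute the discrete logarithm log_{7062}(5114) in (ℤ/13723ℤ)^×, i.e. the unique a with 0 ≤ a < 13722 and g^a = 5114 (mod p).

8301

Baby-step giant-step with m = ceil(sqrt(13722)) = 118.
Baby table (7062^j mod 13723 for j=0..117):
  0:1  1:7062  2:2462  3:13326  4:9601  5:10642  6:6656  7:3397
  8:1810  9:6107  10:9968  11:8749  12:4492  13:8651  14:12289  15:666
  16:10026  17:6655  18:10058  19:13071  20:6504  21:367  22:11830  23:11559
  24:5254  25:10479  26:8282  27:58  28:11629  29:5566  30:4420  31:7938
  32:13424  33:1804  34:4904  35:8919  36:11131  37:1778  38:13414  39:13522
  40:7730  41:12889  42:11182  43:5142  44:1746  45:6998  46:3353  47:6711
  48:7563  49:13713  50:11718  51:2826  52:3970  53:51  54:3364  55:2055
  56:7199  57:9346  58:7545  59:10104  60:8571  61:9972  62:9551  63:617
  64:7063  65:9524  66:2065  67:9204  68:6520  69:3575  70:10053  71:5207
  72:7917  73:2352  74:4994  75:13241  76:13143  77:7217  78:12955  79:10692
  80:2958  81:2990  82:9406  83:5852  84:6871  85:12197  86:9666  87:3090
  88:2010  89:5038  90:8340  91:11687  92:3472  93:9986  94:12358  95:7639
  96:1505  97:6708  98:100  99:6327  100:12909  101:1469  102:13213  103:7529
  104:6896  105:10348  106:2601  107:6888  108:8744  109:10351  110:10064  111:551
  112:7553  113:11708  114:821  115:6796  116:4021  117:3415
Giant step factor: 7062^(-118) ≡ 6060 (mod 13723).
Scan 5114·6060^i mod 13723 for i = 0, 1, …:
  i=0: 5114   i=1: 4306   i=2: 6937   i=3: 4671
  i=4: 9434   i=5: 22   i=6: 9813   i=7: 5021
  i=8: 3369   i=9: 10039     …   i=69: 9144
  i=70: 12889
Match at i=70, j=41: a = 70·118 + 41 = 8301.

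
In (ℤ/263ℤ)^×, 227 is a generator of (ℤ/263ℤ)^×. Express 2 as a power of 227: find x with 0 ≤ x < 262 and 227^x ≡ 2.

216

Baby-step giant-step with m = ceil(sqrt(262)) = 17.
Baby table (227^j mod 263 for j=0..16):
  0:1  1:227  2:244  3:158  4:98  5:154  6:242  7:230
  8:136  9:101  10:46  11:185  12:178  13:167  14:37  15:246
  16:86
Giant step factor: 227^(-17) ≡ 57 (mod 263).
Scan 2·57^i mod 263 for i = 0, 1, …:
  i=0: 2   i=1: 114   i=2: 186   i=3: 82
  i=4: 203   i=5: 262   i=6: 206   i=7: 170
  i=8: 222   i=9: 30   i=10: 132   i=11: 160
  i=12: 178
Match at i=12, j=12: x = 12·17 + 12 = 216.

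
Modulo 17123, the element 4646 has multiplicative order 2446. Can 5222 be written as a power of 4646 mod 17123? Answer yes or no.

5222 ∈ ⟨4646⟩ iff 5222^2446 ≡ 1 (mod 17123), since |⟨4646⟩| = 2446.
5222^2446 mod 17123 = 1.
Since 1 = 1, 5222 lies in the subgroup.

yes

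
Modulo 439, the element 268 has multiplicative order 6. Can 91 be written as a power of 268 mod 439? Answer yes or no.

no

91 ∈ ⟨268⟩ iff 91^6 ≡ 1 (mod 439), since |⟨268⟩| = 6.
91^6 mod 439 = 427.
Since 427 ≠ 1, 91 does not lie in the subgroup.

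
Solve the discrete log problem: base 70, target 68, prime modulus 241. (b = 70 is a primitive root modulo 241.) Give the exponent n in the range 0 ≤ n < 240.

Baby-step giant-step with m = ceil(sqrt(240)) = 16.
Baby table (70^j mod 241 for j=0..15):
  0:1  1:70  2:80  3:57  4:134  5:222  6:116  7:167
  8:122  9:105  10:120  11:206  12:201  13:92  14:174  15:130
Giant step factor: 70^(-16) ≡ 54 (mod 241).
Scan 68·54^i mod 241 for i = 0, 1, …:
  i=0: 68   i=1: 57
Match at i=1, j=3: n = 1·16 + 3 = 19.

19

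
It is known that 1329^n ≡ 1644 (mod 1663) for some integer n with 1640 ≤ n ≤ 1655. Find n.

1649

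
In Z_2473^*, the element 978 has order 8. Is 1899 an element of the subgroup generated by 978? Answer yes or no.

yes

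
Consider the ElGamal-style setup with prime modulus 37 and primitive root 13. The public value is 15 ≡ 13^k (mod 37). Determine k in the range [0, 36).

11

Successive powers of 13 modulo 37:
  13^0=1  13^1=13  13^2=21  13^3=14  13^4=34  13^5=35
  13^6=11  13^7=32  13^8=9  13^9=6  13^10=4  13^11=15
So 13^11 ≡ 15 (mod 37), giving k = 11.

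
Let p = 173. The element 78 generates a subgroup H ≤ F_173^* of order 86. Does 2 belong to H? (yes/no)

no

2 ∈ ⟨78⟩ iff 2^86 ≡ 1 (mod 173), since |⟨78⟩| = 86.
2^86 mod 173 = 172.
Since 172 ≠ 1, 2 does not lie in the subgroup.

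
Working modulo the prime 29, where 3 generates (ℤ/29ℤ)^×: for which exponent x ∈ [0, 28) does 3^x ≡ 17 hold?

Successive powers of 3 modulo 29:
  3^0=1  3^1=3  3^2=9  3^3=27  3^4=23  3^5=11
  3^6=4  3^7=12  3^8=7  3^9=21  3^10=5  3^11=15
  3^12=16  3^13=19  3^14=28  3^15=26  3^16=20  3^17=2
  3^18=6  3^19=18  3^20=25  3^21=17
So 3^21 ≡ 17 (mod 29), giving x = 21.

21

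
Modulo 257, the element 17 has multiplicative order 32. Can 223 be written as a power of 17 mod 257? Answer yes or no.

223 ∈ ⟨17⟩ iff 223^32 ≡ 1 (mod 257), since |⟨17⟩| = 32.
223^32 mod 257 = 1.
Since 1 = 1, 223 lies in the subgroup.

yes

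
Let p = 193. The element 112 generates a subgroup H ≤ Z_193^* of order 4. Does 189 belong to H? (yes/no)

no

⟨112⟩ has order 4; its elements mod 193 are {1, 81, 112, 192}.
189 is not in this set.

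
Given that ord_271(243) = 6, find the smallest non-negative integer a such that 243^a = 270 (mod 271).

3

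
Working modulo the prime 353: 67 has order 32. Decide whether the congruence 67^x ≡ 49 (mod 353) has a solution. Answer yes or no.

yes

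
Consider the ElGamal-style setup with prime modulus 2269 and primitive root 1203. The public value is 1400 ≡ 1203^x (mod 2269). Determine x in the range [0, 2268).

1479

Baby-step giant-step with m = ceil(sqrt(2268)) = 48.
Baby table (1203^j mod 2269 for j=0..47):
  0:1  1:1203  2:1856  3:72  4:394  5:2030  6:646  7:1140
  8:944  9:1132  10:396  11:2167  12:2089  13:1284  14:1732  15:654
  16:1688  17:2178  18:1708  19:1279  20:255  21:450  22:1328  23:208
  24:634  25:318  26:1362  27:268  28:206  29:497  30:1144  31:1218
  32:1749  33:684  34:1474  35:1133  36:1599  37:1754  38:2161  39:1678
  40:1493  41:1300  42:559  43:853  44:571  45:1675  46:153  47:270
Giant step factor: 1203^(-48) ≡ 86 (mod 2269).
Scan 1400·86^i mod 2269 for i = 0, 1, …:
  i=0: 1400   i=1: 143   i=2: 953   i=3: 274
  i=4: 874   i=5: 287   i=6: 1992   i=7: 1137
  i=8: 215   i=9: 338     …   i=29: 1497
  i=30: 1678
Match at i=30, j=39: x = 30·48 + 39 = 1479.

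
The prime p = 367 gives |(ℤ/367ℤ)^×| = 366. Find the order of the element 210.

183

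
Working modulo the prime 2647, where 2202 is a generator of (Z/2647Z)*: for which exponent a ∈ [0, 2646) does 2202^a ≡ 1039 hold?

2092

Baby-step giant-step with m = ceil(sqrt(2646)) = 52.
Baby table (2202^j mod 2647 for j=0..51):
  0:1  1:2202  2:2147  3:152  4:1182  5:763  6:1928  7:2315
  8:2155  9:1886  10:2476  11:1979  12:796  13:478  14:1697  15:1877
  16:1187  17:1185  18:2075  19:428  20:124  21:407  22:1528  23:319
  24:983  25:1967  26:842  27:1184  28:2520  29:928  30:2619  31:1872
  32:765  33:1038  34:1315  35:2459  36:1603  37:1355  38:541  39:132
  40:2141  41:175  42:1535  43:2498  44:130  45:384  46:1175  47:1231
  48:134  49:1251  50:1822  51:1839
Giant step factor: 2202^(-52) ≡ 337 (mod 2647).
Scan 1039·337^i mod 2647 for i = 0, 1, …:
  i=0: 1039   i=1: 739   i=2: 225   i=3: 1709
  i=4: 1534   i=5: 793   i=6: 2541   i=7: 1336
  i=8: 242   i=9: 2144     …   i=39: 238
  i=40: 796
Match at i=40, j=12: a = 40·52 + 12 = 2092.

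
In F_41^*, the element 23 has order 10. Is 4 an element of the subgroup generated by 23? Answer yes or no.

yes

4 ∈ ⟨23⟩ iff 4^10 ≡ 1 (mod 41), since |⟨23⟩| = 10.
4^10 mod 41 = 1.
Since 1 = 1, 4 lies in the subgroup.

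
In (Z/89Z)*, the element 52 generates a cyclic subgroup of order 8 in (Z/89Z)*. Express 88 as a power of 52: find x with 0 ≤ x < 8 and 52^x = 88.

Successive powers of 52 modulo 89:
  52^0=1  52^1=52  52^2=34  52^3=77  52^4=88
So 52^4 ≡ 88 (mod 89), giving x = 4.

4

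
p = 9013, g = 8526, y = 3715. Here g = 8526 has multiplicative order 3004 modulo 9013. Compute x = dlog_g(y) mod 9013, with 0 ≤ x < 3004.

899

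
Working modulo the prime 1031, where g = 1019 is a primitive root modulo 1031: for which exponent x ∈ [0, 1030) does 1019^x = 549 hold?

543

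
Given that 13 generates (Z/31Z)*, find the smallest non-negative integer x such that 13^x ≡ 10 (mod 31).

Successive powers of 13 modulo 31:
  13^0=1  13^1=13  13^2=14  13^3=27  13^4=10
So 13^4 ≡ 10 (mod 31), giving x = 4.

4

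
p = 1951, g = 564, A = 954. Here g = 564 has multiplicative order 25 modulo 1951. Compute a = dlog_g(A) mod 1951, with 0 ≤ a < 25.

Successive powers of 564 modulo 1951:
  564^0=1  564^1=564  564^2=83  564^3=1939  564^4=1036  564^5=955
  564^6=144  564^7=1225  564^8=246  564^9=223  564^10=908  564^11=950
  564^12=1226  564^13=810  564^14=306  564^15=896  564^16=35  564^17=230
  564^18=954
So 564^18 ≡ 954 (mod 1951), giving a = 18.

18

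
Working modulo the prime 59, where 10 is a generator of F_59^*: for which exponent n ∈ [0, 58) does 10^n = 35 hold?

Baby-step giant-step with m = ceil(sqrt(58)) = 8.
Baby table (10^j mod 59 for j=0..7):
  0:1  1:10  2:41  3:56  4:29  5:54  6:9  7:31
Giant step factor: 10^(-8) ≡ 4 (mod 59).
Scan 35·4^i mod 59 for i = 0, 1, …:
  i=0: 35   i=1: 22   i=2: 29
Match at i=2, j=4: n = 2·8 + 4 = 20.

20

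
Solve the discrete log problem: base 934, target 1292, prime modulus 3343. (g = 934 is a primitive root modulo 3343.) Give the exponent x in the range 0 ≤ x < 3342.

3281

Baby-step giant-step with m = ceil(sqrt(3342)) = 58.
Baby table (934^j mod 3343 for j=0..57):
  0:1  1:934  2:3176  3:1143  4:1145  5:3013  6:2679  7:1622
  8:569  9:3252  10:1924  11:1825  12:2963  13:2781  14:3286  15:250
  16:2833  17:1709  18:1595  19:2095  20:1075  21:1150  22:997  23:1844
  24:651  25:2951  26:1602  27:1947  28:3249  29:2465  30:2326  31:2877
  32:2689  33:933  34:2242  35:1310  36:2  37:1868  38:3009  39:2286
  40:2290  41:2683  42:2015  43:3244  44:1138  45:3161  46:505  47:307
  48:2583  49:2219  50:3229  51:500  52:2323  53:75  54:3190  55:847
  56:2150  57:2300
Giant step factor: 934^(-58) ≡ 2493 (mod 3343).
Scan 1292·2493^i mod 3343 for i = 0, 1, …:
  i=0: 1292   i=1: 1647   i=2: 767   i=3: 3278
  i=4: 1762   i=5: 3307   i=6: 513   i=7: 1883
  i=8: 747   i=9: 220     …   i=55: 1694
  i=56: 933
Match at i=56, j=33: x = 56·58 + 33 = 3281.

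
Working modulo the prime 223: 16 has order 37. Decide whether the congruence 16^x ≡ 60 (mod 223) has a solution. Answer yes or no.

60 ∈ ⟨16⟩ iff 60^37 ≡ 1 (mod 223), since |⟨16⟩| = 37.
60^37 mod 223 = 1.
Since 1 = 1, 60 lies in the subgroup.

yes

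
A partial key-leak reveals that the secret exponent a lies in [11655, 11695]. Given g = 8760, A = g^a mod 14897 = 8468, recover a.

Compute 8760^11655 mod 14897 = 2687, then multiply by 8760 repeatedly:
  8760^11655=2687  8760^11656=860  8760^11657=10615  8760^11658=326  8760^11659=10433
  8760^11660=14882  8760^11661=2673  8760^11662=12293  8760^11663=11164  8760^11664=12732
  8760^11665=13378  8760^11666=11478  8760^11667=7427  8760^11668=5321  8760^11669=14144
  8760^11670=3091  8760^11671=9311  8760^11672=3285  8760^11673=10493  8760^11674=4190
  8760^11675=13089  8760^11676=12328  8760^11677=4927  8760^11678=3911  8760^11679=12157
  8760^11680=11564  8760^11681=1040  8760^11682=8333  8760^11683=1780  8760^11684=10538
  8760^11685=11068  8760^11686=6004  8760^11687=8630  8760^11688=11422  8760^11689=8468
Found 8468 at exponent 11689.

11689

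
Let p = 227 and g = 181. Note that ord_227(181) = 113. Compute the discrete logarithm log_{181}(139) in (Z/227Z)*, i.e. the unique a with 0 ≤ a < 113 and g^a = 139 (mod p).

59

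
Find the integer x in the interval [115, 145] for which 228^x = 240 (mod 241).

120

Compute 228^115 mod 241 = 178, then multiply by 228 repeatedly:
  228^115=178  228^116=96  228^117=198  228^118=77  228^119=204
  228^120=240
Found 240 at exponent 120.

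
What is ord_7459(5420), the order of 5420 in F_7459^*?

1243

The order of 5420 must divide p − 1 = 7458 = 2 · 3 · 11 · 113.
Divisors: 1, 2, 3, 6, 11, 22, 33, 66, 113, 226, 339, 678, 1243, 2486, 3729, 7458.
Check each in increasing order: 5420^1 ≡ 5420;  5420^2 ≡ 2858;  5420^3 ≡ 5476;  5420^6 ≡ 1396;  5420^11 ≡ 6602;  5420^22 ≡ 3467;  5420^33 ≡ 4922;  5420^66 ≡ 6711;  5420^113 ≡ 1364;  5420^226 ≡ 3205;  5420^339 ≡ 646;  5420^678 ≡ 7071;  5420^1243 ≡ 1.
Smallest exponent giving 1 is 1243.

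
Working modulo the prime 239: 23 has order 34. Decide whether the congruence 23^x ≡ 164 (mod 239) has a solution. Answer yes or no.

yes

164 ∈ ⟨23⟩ iff 164^34 ≡ 1 (mod 239), since |⟨23⟩| = 34.
164^34 mod 239 = 1.
Since 1 = 1, 164 lies in the subgroup.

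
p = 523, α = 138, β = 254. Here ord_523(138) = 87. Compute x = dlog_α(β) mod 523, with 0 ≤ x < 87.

Baby-step giant-step with m = ceil(sqrt(87)) = 10.
Baby table (138^j mod 523 for j=0..9):
  0:1  1:138  2:216  3:520  4:109  5:398  6:9  7:196
  8:375  9:496
Giant step factor: 138^(-10) ≡ 177 (mod 523).
Scan 254·177^i mod 523 for i = 0, 1, …:
  i=0: 254   i=1: 503   i=2: 121   i=3: 497
  i=4: 105   i=5: 280   i=6: 398
Match at i=6, j=5: x = 6·10 + 5 = 65.

65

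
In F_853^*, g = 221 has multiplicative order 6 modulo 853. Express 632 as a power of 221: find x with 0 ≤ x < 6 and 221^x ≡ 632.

4

Successive powers of 221 modulo 853:
  221^0=1  221^1=221  221^2=220  221^3=852  221^4=632
So 221^4 ≡ 632 (mod 853), giving x = 4.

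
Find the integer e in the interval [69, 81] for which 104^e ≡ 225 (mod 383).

Compute 104^69 mod 383 = 271, then multiply by 104 repeatedly:
  104^69=271  104^70=225
Found 225 at exponent 70.

70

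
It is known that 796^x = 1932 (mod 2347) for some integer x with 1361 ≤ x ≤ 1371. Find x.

Compute 796^1361 mod 2347 = 1932, then multiply by 796 repeatedly:
  796^1361=1932
Found 1932 at exponent 1361.

1361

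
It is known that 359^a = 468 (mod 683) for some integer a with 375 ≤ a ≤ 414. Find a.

Compute 359^375 mod 683 = 415, then multiply by 359 repeatedly:
  359^375=415  359^376=91  359^377=568  359^378=378  359^379=468
Found 468 at exponent 379.

379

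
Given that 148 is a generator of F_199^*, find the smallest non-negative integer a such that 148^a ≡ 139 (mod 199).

18

Baby-step giant-step with m = ceil(sqrt(198)) = 15.
Baby table (148^j mod 199 for j=0..14):
  0:1  1:148  2:14  3:82  4:196  5:153  6:157  7:152
  8:9  9:138  10:126  11:141  12:172  13:183  14:20
Giant step factor: 148^(-15) ≡ 191 (mod 199).
Scan 139·191^i mod 199 for i = 0, 1, …:
  i=0: 139   i=1: 82
Match at i=1, j=3: a = 1·15 + 3 = 18.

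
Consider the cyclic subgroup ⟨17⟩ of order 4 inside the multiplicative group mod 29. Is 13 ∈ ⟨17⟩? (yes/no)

no

13 ∈ ⟨17⟩ iff 13^4 ≡ 1 (mod 29), since |⟨17⟩| = 4.
13^4 mod 29 = 25.
Since 25 ≠ 1, 13 does not lie in the subgroup.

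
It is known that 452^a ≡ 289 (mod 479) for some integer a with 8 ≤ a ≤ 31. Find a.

10

Compute 452^8 mod 479 = 210, then multiply by 452 repeatedly:
  452^8=210  452^9=78  452^10=289
Found 289 at exponent 10.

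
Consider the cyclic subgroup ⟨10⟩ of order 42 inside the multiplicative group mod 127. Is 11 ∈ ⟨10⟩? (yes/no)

no

11 ∈ ⟨10⟩ iff 11^42 ≡ 1 (mod 127), since |⟨10⟩| = 42.
11^42 mod 127 = 19.
Since 19 ≠ 1, 11 does not lie in the subgroup.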